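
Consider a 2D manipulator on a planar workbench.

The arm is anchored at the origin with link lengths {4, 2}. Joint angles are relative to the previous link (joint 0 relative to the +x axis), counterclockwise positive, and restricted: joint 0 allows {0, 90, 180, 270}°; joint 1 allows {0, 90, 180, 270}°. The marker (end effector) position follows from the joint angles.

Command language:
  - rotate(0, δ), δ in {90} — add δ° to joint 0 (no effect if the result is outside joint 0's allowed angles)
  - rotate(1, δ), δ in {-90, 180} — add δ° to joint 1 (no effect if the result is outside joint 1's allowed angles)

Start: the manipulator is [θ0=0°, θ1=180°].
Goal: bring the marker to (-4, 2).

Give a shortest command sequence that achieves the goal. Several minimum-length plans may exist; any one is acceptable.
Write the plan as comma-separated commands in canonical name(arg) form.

rotate(1, -90), rotate(1, 180), rotate(0, 90), rotate(0, 90)

start: [θ0=0°, θ1=180°]
1. rotate(1, -90) → [θ0=0°, θ1=90°]
2. rotate(1, 180) → [θ0=0°, θ1=270°]
3. rotate(0, 90) → [θ0=90°, θ1=270°]
4. rotate(0, 90) → [θ0=180°, θ1=270°]
shorter routes all fall short; 4 is best.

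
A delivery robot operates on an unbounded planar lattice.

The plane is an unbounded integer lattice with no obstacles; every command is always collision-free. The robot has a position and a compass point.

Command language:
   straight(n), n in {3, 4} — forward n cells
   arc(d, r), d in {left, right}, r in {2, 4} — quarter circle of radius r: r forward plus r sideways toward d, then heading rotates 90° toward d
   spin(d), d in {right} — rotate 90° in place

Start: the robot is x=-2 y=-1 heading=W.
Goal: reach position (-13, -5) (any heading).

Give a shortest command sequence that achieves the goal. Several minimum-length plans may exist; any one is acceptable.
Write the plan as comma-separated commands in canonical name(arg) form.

t0: x=-2 y=-1 heading=W
step 1 (straight(4)): x=-6 y=-1 heading=W
step 2 (straight(3)): x=-9 y=-1 heading=W
step 3 (arc(left, 4)): x=-13 y=-5 heading=S
nothing shorter than 3 reaches the goal.

straight(4), straight(3), arc(left, 4)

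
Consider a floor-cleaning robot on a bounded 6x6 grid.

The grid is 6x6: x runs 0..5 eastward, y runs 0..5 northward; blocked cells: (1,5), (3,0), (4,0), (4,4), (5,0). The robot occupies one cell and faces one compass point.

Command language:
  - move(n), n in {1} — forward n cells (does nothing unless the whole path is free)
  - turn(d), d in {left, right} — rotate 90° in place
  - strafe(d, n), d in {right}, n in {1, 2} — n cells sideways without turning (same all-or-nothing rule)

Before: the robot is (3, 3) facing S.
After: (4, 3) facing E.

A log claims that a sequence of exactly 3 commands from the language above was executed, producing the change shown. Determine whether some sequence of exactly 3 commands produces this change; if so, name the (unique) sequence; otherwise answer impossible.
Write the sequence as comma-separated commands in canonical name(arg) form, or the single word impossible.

impossible

every 3-command combo misses the target.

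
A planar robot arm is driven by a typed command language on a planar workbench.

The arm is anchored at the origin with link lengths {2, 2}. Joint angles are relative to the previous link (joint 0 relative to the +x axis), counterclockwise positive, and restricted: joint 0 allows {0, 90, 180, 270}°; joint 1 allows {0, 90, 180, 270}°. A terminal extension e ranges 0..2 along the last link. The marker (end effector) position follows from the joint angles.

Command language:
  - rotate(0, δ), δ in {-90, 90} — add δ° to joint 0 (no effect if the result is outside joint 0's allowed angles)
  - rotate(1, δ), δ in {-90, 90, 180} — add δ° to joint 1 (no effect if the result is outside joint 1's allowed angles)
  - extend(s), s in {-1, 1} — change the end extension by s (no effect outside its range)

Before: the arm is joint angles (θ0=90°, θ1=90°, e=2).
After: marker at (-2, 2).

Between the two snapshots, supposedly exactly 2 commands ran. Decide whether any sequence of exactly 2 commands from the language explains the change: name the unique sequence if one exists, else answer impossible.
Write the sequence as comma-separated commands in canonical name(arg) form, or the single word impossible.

t0: joint angles (θ0=90°, θ1=90°, e=2)
step 1 (extend(-1)): joint angles (θ0=90°, θ1=90°, e=1)
step 2 (extend(-1)): joint angles (θ0=90°, θ1=90°, e=0)
no rival 2-sequence matches.

extend(-1), extend(-1)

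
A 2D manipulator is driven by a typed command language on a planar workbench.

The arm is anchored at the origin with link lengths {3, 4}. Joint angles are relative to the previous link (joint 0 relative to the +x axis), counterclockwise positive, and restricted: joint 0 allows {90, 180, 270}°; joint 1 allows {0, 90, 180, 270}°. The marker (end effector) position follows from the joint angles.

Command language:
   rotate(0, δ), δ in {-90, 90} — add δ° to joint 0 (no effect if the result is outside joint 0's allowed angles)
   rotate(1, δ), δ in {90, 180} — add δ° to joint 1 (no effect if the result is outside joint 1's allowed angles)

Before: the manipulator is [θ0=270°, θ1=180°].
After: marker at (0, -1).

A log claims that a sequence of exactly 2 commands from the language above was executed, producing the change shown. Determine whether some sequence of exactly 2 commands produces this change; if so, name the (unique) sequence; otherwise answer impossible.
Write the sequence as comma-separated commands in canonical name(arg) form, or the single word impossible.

begin: [θ0=270°, θ1=180°]
step 1 (rotate(0, -90)): [θ0=180°, θ1=180°]
step 2 (rotate(0, -90)): [θ0=90°, θ1=180°]
all 16 alternatives checked — unique.

rotate(0, -90), rotate(0, -90)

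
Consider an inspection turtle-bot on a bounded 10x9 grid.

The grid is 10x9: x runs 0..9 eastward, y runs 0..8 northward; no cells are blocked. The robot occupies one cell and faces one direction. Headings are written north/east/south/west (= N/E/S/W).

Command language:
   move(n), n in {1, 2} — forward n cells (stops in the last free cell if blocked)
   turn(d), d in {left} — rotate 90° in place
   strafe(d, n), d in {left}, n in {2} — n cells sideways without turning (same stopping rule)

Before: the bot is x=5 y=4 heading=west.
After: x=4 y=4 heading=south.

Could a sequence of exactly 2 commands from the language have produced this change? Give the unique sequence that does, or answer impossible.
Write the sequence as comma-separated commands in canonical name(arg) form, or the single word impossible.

key: order matters: swapping move(1) and turn(left) lands elsewhere
t0: x=5 y=4 heading=west
t=1 move(1) ⇒ x=4 y=4 heading=west
t=2 turn(left) ⇒ x=4 y=4 heading=south
no rival 2-sequence matches.

move(1), turn(left)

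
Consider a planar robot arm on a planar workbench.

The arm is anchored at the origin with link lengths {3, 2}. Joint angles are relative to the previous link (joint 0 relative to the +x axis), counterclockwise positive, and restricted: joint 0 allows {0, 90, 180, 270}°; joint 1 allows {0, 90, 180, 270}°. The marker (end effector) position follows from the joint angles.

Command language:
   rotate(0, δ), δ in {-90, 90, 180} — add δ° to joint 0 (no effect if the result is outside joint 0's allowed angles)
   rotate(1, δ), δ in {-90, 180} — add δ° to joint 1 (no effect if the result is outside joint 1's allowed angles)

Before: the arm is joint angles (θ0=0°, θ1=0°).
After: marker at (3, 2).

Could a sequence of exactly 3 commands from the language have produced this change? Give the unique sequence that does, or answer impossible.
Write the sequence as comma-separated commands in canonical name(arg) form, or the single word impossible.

rotate(1, -90), rotate(1, -90), rotate(1, -90)

start: joint angles (θ0=0°, θ1=0°)
t=1 rotate(1, -90) ⇒ joint angles (θ0=0°, θ1=270°)
t=2 rotate(1, -90) ⇒ joint angles (θ0=0°, θ1=180°)
t=3 rotate(1, -90) ⇒ joint angles (θ0=0°, θ1=90°)
all 125 alternatives checked — unique.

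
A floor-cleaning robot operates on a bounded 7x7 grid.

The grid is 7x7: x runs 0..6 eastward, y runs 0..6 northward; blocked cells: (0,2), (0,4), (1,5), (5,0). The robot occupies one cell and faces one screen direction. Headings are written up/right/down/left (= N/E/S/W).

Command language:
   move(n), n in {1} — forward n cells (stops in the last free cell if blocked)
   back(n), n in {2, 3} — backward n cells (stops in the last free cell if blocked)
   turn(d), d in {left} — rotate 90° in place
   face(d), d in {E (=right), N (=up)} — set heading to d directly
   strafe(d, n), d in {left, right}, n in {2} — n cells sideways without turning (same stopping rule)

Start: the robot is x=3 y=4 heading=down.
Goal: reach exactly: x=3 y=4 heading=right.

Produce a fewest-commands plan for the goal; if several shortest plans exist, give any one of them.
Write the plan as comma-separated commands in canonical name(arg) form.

face(E)

start: x=3 y=4 heading=down
t=1 face(E) ⇒ x=3 y=4 heading=right
minimal: 1 command(s), checked below 1.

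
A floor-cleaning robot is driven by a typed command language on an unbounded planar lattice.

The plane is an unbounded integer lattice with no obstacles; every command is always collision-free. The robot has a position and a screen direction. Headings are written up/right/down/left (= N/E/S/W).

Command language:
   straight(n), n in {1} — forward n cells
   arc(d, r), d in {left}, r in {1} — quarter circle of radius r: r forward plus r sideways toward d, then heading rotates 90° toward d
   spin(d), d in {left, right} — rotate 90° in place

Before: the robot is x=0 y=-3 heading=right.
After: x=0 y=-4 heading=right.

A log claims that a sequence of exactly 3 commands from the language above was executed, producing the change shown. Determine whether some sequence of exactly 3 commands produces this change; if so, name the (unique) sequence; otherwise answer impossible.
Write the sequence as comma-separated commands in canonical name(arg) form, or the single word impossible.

spin(right), straight(1), spin(left)

key: order matters: swapping spin(right) and spin(left) lands elsewhere
from: x=0 y=-3 heading=right
1. spin(right) → x=0 y=-3 heading=down
2. straight(1) → x=0 y=-4 heading=down
3. spin(left) → x=0 y=-4 heading=right
all 64 alternatives checked — unique.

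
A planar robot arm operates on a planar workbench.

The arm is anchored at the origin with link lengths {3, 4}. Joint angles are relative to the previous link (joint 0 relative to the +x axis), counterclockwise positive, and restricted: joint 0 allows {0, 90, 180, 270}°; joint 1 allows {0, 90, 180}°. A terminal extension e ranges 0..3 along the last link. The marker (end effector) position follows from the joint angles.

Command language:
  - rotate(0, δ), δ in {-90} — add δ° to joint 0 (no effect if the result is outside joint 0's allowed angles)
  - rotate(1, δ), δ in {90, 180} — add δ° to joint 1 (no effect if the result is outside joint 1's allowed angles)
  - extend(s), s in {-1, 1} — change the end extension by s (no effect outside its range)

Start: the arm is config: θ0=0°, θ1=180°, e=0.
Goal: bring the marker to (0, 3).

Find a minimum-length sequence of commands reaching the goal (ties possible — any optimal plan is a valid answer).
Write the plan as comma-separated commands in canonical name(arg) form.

begin: config: θ0=0°, θ1=180°, e=0
[1] after rotate(0, -90): config: θ0=270°, θ1=180°, e=0
[2] after extend(1): config: θ0=270°, θ1=180°, e=1
[3] after extend(1): config: θ0=270°, θ1=180°, e=2
minimal: 3 command(s), checked below 3.

rotate(0, -90), extend(1), extend(1)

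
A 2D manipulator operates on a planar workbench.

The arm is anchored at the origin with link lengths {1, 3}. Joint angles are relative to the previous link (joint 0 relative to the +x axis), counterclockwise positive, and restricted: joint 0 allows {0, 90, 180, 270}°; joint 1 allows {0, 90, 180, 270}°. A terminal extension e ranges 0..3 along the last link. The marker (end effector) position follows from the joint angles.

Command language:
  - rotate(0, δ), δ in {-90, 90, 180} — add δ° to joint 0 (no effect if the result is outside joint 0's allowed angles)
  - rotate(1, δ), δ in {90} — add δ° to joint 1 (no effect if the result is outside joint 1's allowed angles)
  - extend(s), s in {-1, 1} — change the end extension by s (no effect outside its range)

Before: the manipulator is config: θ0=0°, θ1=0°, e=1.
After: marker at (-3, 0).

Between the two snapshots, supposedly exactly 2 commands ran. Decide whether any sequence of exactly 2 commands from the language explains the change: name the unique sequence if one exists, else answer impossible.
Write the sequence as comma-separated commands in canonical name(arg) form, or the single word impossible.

rotate(1, 90), rotate(1, 90)

start: config: θ0=0°, θ1=0°, e=1
1. rotate(1, 90) → config: θ0=0°, θ1=90°, e=1
2. rotate(1, 90) → config: θ0=0°, θ1=180°, e=1
no other 2-command option fits: unique.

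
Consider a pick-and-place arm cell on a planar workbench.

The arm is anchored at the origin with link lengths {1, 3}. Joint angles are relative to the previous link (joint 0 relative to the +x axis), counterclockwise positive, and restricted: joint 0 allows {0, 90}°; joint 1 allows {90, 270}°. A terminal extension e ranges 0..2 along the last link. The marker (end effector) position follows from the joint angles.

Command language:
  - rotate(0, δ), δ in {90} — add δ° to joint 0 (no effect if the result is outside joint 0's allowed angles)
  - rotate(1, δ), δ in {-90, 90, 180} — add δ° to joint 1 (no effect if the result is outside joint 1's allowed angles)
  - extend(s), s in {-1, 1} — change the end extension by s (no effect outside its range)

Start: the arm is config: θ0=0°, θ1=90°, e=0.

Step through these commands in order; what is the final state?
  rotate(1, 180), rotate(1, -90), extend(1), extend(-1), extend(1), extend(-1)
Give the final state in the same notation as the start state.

config: θ0=0°, θ1=270°, e=0

start: config: θ0=0°, θ1=90°, e=0
t=1 rotate(1, 180) ⇒ config: θ0=0°, θ1=270°, e=0
t=2 rotate(1, -90) ⇒ config: θ0=0°, θ1=270°, e=0
t=3 extend(1) ⇒ config: θ0=0°, θ1=270°, e=1
t=4 extend(-1) ⇒ config: θ0=0°, θ1=270°, e=0
t=5 extend(1) ⇒ config: θ0=0°, θ1=270°, e=1
t=6 extend(-1) ⇒ config: θ0=0°, θ1=270°, e=0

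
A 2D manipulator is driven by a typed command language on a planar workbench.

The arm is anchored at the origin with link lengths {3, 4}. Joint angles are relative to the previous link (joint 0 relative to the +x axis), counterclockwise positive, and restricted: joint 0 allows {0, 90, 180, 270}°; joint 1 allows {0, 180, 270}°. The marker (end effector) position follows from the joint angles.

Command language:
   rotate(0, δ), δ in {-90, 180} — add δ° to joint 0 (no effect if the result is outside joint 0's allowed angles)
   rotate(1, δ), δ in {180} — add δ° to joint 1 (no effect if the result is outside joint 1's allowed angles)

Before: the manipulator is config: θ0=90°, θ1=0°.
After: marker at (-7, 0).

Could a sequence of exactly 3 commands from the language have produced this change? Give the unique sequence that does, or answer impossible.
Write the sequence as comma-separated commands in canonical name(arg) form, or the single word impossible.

rotate(0, -90), rotate(0, -90), rotate(0, -90)

begin: config: θ0=90°, θ1=0°
step 1 (rotate(0, -90)): config: θ0=0°, θ1=0°
step 2 (rotate(0, -90)): config: θ0=270°, θ1=0°
step 3 (rotate(0, -90)): config: θ0=180°, θ1=0°
no rival 3-sequence matches.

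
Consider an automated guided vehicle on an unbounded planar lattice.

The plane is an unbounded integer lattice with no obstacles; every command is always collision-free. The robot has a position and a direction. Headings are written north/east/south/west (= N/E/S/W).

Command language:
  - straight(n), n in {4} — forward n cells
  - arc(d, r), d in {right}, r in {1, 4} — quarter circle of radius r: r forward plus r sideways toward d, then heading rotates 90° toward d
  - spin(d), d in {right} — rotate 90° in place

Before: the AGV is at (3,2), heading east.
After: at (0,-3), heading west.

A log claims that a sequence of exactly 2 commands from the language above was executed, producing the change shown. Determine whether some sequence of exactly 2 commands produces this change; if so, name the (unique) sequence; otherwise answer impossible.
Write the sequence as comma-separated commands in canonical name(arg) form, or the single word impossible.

key: position moved to (0,-3) AND the heading swung to W — translation plus rotation needed
start: at (3,2), heading east
1. arc(right, 1) → at (4,1), heading south
2. arc(right, 4) → at (0,-3), heading west
all 16 alternatives checked — unique.

arc(right, 1), arc(right, 4)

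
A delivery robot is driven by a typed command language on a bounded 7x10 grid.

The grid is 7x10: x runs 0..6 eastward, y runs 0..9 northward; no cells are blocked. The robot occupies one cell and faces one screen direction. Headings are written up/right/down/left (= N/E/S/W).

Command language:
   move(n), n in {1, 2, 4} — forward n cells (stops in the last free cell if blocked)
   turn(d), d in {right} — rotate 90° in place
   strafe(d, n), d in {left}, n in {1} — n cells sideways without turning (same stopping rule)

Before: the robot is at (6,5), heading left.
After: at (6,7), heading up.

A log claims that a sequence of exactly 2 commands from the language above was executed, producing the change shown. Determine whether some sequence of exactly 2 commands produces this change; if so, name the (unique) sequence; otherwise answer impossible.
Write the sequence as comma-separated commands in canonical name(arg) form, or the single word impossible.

key: position moved to (6,7) AND the heading swung to N — translation plus rotation needed
begin: at (6,5), heading left
[1] after turn(right): at (6,5), heading up
[2] after move(2): at (6,7), heading up
no rival 2-sequence matches.

turn(right), move(2)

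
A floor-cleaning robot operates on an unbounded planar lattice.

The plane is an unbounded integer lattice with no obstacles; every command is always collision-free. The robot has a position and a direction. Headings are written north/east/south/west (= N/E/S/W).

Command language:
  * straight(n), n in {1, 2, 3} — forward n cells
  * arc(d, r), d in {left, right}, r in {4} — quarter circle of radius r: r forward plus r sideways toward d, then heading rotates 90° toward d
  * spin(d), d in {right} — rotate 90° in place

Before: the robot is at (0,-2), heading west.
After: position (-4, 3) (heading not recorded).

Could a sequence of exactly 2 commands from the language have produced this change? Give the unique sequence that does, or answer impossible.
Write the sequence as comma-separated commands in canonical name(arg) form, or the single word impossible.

arc(right, 4), straight(1)

key: order matters: swapping arc(right, 4) and straight(1) lands elsewhere
begin: at (0,-2), heading west
step 1 (arc(right, 4)): at (-4,2), heading north
step 2 (straight(1)): at (-4,3), heading north
no rival 2-sequence matches.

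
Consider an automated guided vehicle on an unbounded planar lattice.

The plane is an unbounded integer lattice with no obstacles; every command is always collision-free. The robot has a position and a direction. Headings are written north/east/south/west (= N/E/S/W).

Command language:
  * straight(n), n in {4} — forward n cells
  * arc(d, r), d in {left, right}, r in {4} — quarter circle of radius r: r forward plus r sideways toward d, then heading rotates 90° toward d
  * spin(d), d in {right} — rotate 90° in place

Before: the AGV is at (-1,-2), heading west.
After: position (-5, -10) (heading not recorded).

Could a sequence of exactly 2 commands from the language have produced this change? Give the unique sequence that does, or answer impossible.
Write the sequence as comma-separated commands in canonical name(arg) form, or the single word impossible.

key: order matters: swapping arc(left, 4) and straight(4) lands elsewhere
from: at (-1,-2), heading west
step 1 (arc(left, 4)): at (-5,-6), heading south
step 2 (straight(4)): at (-5,-10), heading south
uniquely the one of 16 2-step routes that fits.

arc(left, 4), straight(4)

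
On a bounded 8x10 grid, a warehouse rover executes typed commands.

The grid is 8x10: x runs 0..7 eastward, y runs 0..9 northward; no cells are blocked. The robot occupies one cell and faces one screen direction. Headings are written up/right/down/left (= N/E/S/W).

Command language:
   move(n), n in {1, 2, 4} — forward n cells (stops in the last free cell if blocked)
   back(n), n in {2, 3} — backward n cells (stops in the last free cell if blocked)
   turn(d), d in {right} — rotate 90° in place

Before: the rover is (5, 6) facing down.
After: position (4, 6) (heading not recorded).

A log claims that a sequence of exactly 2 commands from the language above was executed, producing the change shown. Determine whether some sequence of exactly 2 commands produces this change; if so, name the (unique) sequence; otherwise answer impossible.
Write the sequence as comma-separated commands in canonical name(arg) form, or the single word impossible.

key: running move(1) before turn(right) would end elsewhere — order is forced
initial: (5, 6) facing down
[1] after turn(right): (5, 6) facing left
[2] after move(1): (4, 6) facing left
uniquely the one of 36 2-step routes that fits.

turn(right), move(1)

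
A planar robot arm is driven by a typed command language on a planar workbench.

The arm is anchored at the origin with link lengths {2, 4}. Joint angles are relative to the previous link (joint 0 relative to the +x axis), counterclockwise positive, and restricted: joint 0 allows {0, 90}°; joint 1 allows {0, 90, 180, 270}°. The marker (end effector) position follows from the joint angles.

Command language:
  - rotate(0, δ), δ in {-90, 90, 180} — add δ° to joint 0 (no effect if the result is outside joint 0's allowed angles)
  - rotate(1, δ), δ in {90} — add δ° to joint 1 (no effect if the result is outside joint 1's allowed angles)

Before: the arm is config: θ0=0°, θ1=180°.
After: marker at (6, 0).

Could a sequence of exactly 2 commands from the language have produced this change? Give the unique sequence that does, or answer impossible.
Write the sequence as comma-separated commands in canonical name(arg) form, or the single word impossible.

rotate(1, 90), rotate(1, 90)

t0: config: θ0=0°, θ1=180°
1. rotate(1, 90) → config: θ0=0°, θ1=270°
2. rotate(1, 90) → config: θ0=0°, θ1=0°
no rival 2-sequence matches.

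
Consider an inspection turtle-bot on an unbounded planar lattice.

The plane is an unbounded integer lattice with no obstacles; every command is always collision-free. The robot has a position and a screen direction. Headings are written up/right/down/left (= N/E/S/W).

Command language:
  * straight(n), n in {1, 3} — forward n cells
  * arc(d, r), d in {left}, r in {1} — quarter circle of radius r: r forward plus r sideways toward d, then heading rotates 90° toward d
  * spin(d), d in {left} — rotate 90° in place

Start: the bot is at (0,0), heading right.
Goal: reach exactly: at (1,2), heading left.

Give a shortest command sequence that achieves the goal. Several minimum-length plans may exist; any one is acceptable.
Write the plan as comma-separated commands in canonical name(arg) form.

start: at (0,0), heading right
step 1 (arc(left, 1)): at (1,1), heading up
step 2 (straight(1)): at (1,2), heading up
step 3 (spin(left)): at (1,2), heading left
minimal: 3 command(s), checked below 3.

arc(left, 1), straight(1), spin(left)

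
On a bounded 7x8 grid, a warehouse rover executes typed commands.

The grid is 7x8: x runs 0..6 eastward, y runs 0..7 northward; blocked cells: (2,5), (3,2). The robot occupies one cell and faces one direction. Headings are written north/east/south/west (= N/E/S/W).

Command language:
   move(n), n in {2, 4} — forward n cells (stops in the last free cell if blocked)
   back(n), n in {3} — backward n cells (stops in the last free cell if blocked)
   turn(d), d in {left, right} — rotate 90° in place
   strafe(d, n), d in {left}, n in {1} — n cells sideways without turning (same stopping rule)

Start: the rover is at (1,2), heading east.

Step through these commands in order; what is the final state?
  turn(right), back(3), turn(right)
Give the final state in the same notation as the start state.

at (1,5), heading west

from: at (1,2), heading east
1. turn(right) → at (1,2), heading south
2. back(3) → at (1,5), heading south
3. turn(right) → at (1,5), heading west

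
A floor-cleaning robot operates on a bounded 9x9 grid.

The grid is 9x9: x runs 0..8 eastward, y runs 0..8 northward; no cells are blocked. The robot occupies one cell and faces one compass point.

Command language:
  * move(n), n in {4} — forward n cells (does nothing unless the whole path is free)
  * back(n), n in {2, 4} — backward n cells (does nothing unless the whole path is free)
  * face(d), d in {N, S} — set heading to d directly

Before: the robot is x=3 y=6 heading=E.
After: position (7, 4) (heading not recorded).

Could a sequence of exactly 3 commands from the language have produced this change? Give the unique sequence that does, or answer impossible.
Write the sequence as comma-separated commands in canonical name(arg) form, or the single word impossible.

move(4), face(N), back(2)

key: order matters: swapping move(4) and back(2) lands elsewhere
from: x=3 y=6 heading=E
[1] after move(4): x=7 y=6 heading=E
[2] after face(N): x=7 y=6 heading=N
[3] after back(2): x=7 y=4 heading=N
no other 3-command option fits: unique.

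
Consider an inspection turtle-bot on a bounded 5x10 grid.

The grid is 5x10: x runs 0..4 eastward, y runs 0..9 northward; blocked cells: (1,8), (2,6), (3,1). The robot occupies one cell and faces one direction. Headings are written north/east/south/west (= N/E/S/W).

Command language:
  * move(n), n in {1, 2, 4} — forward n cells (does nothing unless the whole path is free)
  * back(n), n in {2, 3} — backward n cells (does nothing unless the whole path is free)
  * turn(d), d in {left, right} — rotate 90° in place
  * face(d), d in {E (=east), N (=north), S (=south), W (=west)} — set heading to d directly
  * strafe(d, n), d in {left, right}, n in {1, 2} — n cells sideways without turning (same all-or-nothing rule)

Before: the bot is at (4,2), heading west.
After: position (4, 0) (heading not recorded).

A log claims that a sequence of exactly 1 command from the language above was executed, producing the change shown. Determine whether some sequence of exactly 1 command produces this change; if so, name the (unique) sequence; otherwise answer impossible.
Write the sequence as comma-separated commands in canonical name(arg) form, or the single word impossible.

strafe(left, 2)

t0: at (4,2), heading west
[1] after strafe(left, 2): at (4,0), heading west
uniquely the one of 15 1-step routes that fits.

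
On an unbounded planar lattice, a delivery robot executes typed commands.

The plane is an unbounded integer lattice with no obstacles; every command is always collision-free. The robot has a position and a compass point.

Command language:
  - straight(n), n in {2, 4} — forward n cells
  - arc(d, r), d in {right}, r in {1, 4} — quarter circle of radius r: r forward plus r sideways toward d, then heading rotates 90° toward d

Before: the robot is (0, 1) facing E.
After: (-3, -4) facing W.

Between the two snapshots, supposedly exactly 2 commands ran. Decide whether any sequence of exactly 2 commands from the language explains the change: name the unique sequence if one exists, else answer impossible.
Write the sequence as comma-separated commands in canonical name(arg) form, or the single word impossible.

key: position moved to (-3,-4) AND the heading swung to W — translation plus rotation needed
t0: (0, 1) facing E
[1] after arc(right, 1): (1, 0) facing S
[2] after arc(right, 4): (-3, -4) facing W
no rival 2-sequence matches.

arc(right, 1), arc(right, 4)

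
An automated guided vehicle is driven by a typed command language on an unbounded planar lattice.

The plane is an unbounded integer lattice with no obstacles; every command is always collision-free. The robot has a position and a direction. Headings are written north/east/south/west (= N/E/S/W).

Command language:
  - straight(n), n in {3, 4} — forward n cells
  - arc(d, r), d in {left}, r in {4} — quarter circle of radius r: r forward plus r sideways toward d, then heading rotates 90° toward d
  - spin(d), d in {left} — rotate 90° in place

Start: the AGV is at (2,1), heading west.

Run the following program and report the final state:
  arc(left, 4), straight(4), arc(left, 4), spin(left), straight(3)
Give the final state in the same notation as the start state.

t0: at (2,1), heading west
step 1 (arc(left, 4)): at (-2,-3), heading south
step 2 (straight(4)): at (-2,-7), heading south
step 3 (arc(left, 4)): at (2,-11), heading east
step 4 (spin(left)): at (2,-11), heading north
step 5 (straight(3)): at (2,-8), heading north

at (2,-8), heading north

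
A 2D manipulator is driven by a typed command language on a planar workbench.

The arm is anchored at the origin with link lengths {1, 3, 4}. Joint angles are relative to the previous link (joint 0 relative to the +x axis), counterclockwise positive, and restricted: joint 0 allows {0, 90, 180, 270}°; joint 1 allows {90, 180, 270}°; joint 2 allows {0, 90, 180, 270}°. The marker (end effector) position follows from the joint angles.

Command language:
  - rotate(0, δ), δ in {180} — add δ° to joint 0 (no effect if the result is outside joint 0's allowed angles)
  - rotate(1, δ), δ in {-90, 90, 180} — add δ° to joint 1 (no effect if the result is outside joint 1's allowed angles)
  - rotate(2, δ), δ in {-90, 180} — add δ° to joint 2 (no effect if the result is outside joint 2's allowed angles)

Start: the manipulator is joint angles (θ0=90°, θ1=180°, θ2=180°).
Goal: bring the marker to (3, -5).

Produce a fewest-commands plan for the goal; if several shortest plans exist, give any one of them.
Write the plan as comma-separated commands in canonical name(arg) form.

rotate(0, 180), rotate(2, -90), rotate(2, 180), rotate(1, -90)

start: joint angles (θ0=90°, θ1=180°, θ2=180°)
1. rotate(0, 180) → joint angles (θ0=270°, θ1=180°, θ2=180°)
2. rotate(2, -90) → joint angles (θ0=270°, θ1=180°, θ2=90°)
3. rotate(2, 180) → joint angles (θ0=270°, θ1=180°, θ2=270°)
4. rotate(1, -90) → joint angles (θ0=270°, θ1=90°, θ2=270°)
nothing shorter than 4 reaches the goal.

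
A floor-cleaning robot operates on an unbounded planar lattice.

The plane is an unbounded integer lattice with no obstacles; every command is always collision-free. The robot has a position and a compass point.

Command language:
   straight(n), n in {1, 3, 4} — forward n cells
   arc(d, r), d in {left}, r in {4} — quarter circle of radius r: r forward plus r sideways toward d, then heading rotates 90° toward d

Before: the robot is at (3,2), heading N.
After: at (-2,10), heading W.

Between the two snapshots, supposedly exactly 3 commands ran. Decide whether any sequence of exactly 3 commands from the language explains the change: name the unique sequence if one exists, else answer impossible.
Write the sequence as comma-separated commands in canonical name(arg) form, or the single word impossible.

straight(4), arc(left, 4), straight(1)

key: position moved to (-2,10) AND the heading swung to W — translation plus rotation needed
initial: at (3,2), heading N
step 1 (straight(4)): at (3,6), heading N
step 2 (arc(left, 4)): at (-1,10), heading W
step 3 (straight(1)): at (-2,10), heading W
uniquely the one of 64 3-step routes that fits.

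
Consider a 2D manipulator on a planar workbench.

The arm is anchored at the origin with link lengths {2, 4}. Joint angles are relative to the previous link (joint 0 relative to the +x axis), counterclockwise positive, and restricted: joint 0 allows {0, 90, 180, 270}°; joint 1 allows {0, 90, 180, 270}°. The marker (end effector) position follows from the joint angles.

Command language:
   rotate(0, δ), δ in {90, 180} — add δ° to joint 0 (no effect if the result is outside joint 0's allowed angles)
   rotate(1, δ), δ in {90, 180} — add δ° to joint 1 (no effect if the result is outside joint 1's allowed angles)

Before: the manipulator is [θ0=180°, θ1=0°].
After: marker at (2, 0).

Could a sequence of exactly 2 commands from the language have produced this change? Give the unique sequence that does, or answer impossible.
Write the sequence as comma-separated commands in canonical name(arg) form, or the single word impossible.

rotate(1, 90), rotate(1, 90)

from: [θ0=180°, θ1=0°]
step 1 (rotate(1, 90)): [θ0=180°, θ1=90°]
step 2 (rotate(1, 90)): [θ0=180°, θ1=180°]
uniquely the one of 16 2-step routes that fits.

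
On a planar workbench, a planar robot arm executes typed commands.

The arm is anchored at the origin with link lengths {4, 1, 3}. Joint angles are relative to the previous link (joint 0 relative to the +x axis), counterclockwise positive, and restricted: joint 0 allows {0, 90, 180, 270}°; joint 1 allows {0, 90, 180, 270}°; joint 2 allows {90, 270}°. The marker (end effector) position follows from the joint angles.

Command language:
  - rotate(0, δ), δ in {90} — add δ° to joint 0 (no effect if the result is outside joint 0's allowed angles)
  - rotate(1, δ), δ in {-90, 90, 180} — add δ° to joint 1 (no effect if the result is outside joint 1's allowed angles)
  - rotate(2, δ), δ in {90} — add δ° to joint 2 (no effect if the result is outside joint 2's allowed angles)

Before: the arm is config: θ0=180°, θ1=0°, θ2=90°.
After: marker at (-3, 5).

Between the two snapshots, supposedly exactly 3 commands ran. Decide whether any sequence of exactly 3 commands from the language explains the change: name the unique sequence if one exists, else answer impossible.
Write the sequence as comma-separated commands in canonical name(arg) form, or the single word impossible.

rotate(0, 90), rotate(0, 90), rotate(0, 90)

t0: config: θ0=180°, θ1=0°, θ2=90°
1. rotate(0, 90) → config: θ0=270°, θ1=0°, θ2=90°
2. rotate(0, 90) → config: θ0=0°, θ1=0°, θ2=90°
3. rotate(0, 90) → config: θ0=90°, θ1=0°, θ2=90°
all 125 alternatives checked — unique.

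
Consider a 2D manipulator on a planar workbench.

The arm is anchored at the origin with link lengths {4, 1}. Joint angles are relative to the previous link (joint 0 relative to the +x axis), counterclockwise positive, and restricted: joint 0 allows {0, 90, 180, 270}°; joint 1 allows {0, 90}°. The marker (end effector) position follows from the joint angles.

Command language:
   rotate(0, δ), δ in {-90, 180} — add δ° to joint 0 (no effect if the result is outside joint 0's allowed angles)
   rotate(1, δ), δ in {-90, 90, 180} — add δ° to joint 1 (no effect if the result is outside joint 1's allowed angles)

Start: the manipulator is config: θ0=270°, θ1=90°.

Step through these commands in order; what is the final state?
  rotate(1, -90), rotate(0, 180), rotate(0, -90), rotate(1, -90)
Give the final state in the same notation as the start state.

config: θ0=0°, θ1=0°

t0: config: θ0=270°, θ1=90°
step 1 (rotate(1, -90)): config: θ0=270°, θ1=0°
step 2 (rotate(0, 180)): config: θ0=90°, θ1=0°
step 3 (rotate(0, -90)): config: θ0=0°, θ1=0°
step 4 (rotate(1, -90)): config: θ0=0°, θ1=0°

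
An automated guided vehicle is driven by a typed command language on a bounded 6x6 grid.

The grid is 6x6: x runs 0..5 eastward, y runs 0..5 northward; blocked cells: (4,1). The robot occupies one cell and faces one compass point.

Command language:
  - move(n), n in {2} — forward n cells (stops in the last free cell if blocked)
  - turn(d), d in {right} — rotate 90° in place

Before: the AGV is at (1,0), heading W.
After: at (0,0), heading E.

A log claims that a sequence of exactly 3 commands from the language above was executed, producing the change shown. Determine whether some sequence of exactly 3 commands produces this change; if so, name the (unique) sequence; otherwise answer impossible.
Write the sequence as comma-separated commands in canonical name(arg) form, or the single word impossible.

key: cell and facing (now E) both changed — the 3 commands mix motion and turning
initial: at (1,0), heading W
[1] after move(2): at (0,0), heading W
[2] after turn(right): at (0,0), heading N
[3] after turn(right): at (0,0), heading E
no rival 3-sequence matches.

move(2), turn(right), turn(right)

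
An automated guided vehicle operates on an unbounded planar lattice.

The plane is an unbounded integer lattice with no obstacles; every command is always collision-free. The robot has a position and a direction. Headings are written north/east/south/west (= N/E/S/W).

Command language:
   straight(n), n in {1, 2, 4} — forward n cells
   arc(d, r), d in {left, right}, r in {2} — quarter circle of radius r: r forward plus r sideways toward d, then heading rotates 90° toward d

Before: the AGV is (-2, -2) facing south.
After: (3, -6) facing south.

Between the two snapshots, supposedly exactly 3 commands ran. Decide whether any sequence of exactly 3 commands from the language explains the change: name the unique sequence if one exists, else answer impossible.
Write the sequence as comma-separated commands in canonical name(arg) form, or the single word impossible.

arc(left, 2), straight(1), arc(right, 2)

key: heading stays S — rotations cancel among the 3 commands
initial: (-2, -2) facing south
t=1 arc(left, 2) ⇒ (0, -4) facing east
t=2 straight(1) ⇒ (1, -4) facing east
t=3 arc(right, 2) ⇒ (3, -6) facing south
all 125 alternatives checked — unique.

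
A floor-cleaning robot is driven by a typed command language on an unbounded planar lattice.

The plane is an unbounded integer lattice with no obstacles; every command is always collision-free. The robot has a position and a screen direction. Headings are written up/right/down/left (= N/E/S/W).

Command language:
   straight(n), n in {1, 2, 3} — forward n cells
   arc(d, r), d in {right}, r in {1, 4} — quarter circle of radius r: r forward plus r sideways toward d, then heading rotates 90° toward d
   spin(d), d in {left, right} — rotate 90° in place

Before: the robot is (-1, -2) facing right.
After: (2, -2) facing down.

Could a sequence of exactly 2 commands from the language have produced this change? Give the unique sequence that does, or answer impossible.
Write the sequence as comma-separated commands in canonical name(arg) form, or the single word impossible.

straight(3), spin(right)

key: order matters: swapping straight(3) and spin(right) lands elsewhere
t0: (-1, -2) facing right
1. straight(3) → (2, -2) facing right
2. spin(right) → (2, -2) facing down
all 49 alternatives checked — unique.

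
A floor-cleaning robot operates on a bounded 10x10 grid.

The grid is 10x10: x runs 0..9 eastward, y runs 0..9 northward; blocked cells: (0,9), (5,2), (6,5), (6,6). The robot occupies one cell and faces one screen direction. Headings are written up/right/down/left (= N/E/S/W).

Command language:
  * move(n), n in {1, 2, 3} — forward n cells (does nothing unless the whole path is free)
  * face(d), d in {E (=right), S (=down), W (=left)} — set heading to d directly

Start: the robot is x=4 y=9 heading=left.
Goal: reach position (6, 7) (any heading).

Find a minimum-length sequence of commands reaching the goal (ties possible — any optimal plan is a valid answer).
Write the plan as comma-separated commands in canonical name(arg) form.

face(S), move(2), face(E), move(2)

start: x=4 y=9 heading=left
step 1 (face(S)): x=4 y=9 heading=down
step 2 (move(2)): x=4 y=7 heading=down
step 3 (face(E)): x=4 y=7 heading=right
step 4 (move(2)): x=6 y=7 heading=right
nothing shorter than 4 reaches the goal.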